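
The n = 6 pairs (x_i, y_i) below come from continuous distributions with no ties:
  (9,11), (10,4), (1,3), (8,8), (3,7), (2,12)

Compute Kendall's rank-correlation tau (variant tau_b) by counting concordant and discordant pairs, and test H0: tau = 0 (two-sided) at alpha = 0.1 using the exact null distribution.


Step 1: Enumerate the 15 unordered pairs (i,j) with i<j and classify each by sign(x_j-x_i) * sign(y_j-y_i).
  (1,2):dx=+1,dy=-7->D; (1,3):dx=-8,dy=-8->C; (1,4):dx=-1,dy=-3->C; (1,5):dx=-6,dy=-4->C
  (1,6):dx=-7,dy=+1->D; (2,3):dx=-9,dy=-1->C; (2,4):dx=-2,dy=+4->D; (2,5):dx=-7,dy=+3->D
  (2,6):dx=-8,dy=+8->D; (3,4):dx=+7,dy=+5->C; (3,5):dx=+2,dy=+4->C; (3,6):dx=+1,dy=+9->C
  (4,5):dx=-5,dy=-1->C; (4,6):dx=-6,dy=+4->D; (5,6):dx=-1,dy=+5->D
Step 2: C = 8, D = 7, total pairs = 15.
Step 3: tau = (C - D)/(n(n-1)/2) = (8 - 7)/15 = 0.066667.
Step 4: Exact two-sided p-value (enumerate n! = 720 permutations of y under H0): p = 1.000000.
Step 5: alpha = 0.1. fail to reject H0.

tau_b = 0.0667 (C=8, D=7), p = 1.000000, fail to reject H0.


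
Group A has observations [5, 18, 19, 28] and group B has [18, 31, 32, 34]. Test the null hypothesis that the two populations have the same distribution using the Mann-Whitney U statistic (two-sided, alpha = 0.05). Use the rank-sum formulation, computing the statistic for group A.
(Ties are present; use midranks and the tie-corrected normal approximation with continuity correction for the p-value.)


Step 1: Combine and sort all 8 observations; assign midranks.
sorted (value, group): (5,X), (18,X), (18,Y), (19,X), (28,X), (31,Y), (32,Y), (34,Y)
ranks: 5->1, 18->2.5, 18->2.5, 19->4, 28->5, 31->6, 32->7, 34->8
Step 2: Rank sum for X: R1 = 1 + 2.5 + 4 + 5 = 12.5.
Step 3: U_X = R1 - n1(n1+1)/2 = 12.5 - 4*5/2 = 12.5 - 10 = 2.5.
       U_Y = n1*n2 - U_X = 16 - 2.5 = 13.5.
Step 4: Ties are present, so use the tie-corrected normal approximation (with continuity correction) for the p-value.
Step 5: p-value = 0.146489; compare to alpha = 0.05. fail to reject H0.

U_X = 2.5, p = 0.146489, fail to reject H0 at alpha = 0.05.


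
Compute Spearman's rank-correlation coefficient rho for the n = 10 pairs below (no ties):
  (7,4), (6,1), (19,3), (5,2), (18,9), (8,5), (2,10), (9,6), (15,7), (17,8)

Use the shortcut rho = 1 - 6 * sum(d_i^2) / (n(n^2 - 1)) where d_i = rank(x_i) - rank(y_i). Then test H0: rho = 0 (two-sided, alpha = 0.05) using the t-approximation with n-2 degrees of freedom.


Step 1: Rank x and y separately (midranks; no ties here).
rank(x): 7->4, 6->3, 19->10, 5->2, 18->9, 8->5, 2->1, 9->6, 15->7, 17->8
rank(y): 4->4, 1->1, 3->3, 2->2, 9->9, 5->5, 10->10, 6->6, 7->7, 8->8
Step 2: d_i = R_x(i) - R_y(i); compute d_i^2.
  (4-4)^2=0, (3-1)^2=4, (10-3)^2=49, (2-2)^2=0, (9-9)^2=0, (5-5)^2=0, (1-10)^2=81, (6-6)^2=0, (7-7)^2=0, (8-8)^2=0
sum(d^2) = 134.
Step 3: rho = 1 - 6*134 / (10*(10^2 - 1)) = 1 - 804/990 = 0.187879.
Step 4: Under H0, t = rho * sqrt((n-2)/(1-rho^2)) = 0.5410 ~ t(8).
Step 5: Two-sided p-value from the t-distribution with 8 df = 0.603218.
Step 6: alpha = 0.05. fail to reject H0.

rho = 0.1879, p = 0.603218, fail to reject H0 at alpha = 0.05.


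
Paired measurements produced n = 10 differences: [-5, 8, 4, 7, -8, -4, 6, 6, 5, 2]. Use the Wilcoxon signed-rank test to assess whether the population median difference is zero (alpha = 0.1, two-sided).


Step 1: Drop any zero differences (none here) and take |d_i|.
|d| = [5, 8, 4, 7, 8, 4, 6, 6, 5, 2]
Step 2: Midrank |d_i| (ties get averaged ranks).
ranks: |5|->4.5, |8|->9.5, |4|->2.5, |7|->8, |8|->9.5, |4|->2.5, |6|->6.5, |6|->6.5, |5|->4.5, |2|->1
Step 3: Attach original signs; sum ranks with positive sign and with negative sign.
W+ = 9.5 + 2.5 + 8 + 6.5 + 6.5 + 4.5 + 1 = 38.5
W- = 4.5 + 9.5 + 2.5 = 16.5
(Check: W+ + W- = 55 should equal n(n+1)/2 = 55.)
Step 4: Test statistic W = min(W+, W-) = 16.5.
Step 5: Ties in |d|, so use the tie-corrected normal approximation.
        E[W] = n(n+1)/4 = 10*11/4 = 27.5.
        Tie groups: |d|=4 (t=2), |d|=5 (t=2), |d|=6 (t=2), |d|=8 (t=2); sum(t^3 - t) = 24.
        Var[W] = n(n+1)(2n+1)/24 - sum(t^3-t)/48 = 2310/24 - 24/48 = 95.75.
        z = (W - E[W]) / sqrt(Var[W]) = (16.5 - 27.5) / 9.7852 = -1.1241.
        Two-sided p = 2*Phi(z) = 0.260950.
Step 6: alpha = 0.1. fail to reject H0.

W+ = 38.5, W- = 16.5, W = min = 16.5, p = 0.260950, fail to reject H0.


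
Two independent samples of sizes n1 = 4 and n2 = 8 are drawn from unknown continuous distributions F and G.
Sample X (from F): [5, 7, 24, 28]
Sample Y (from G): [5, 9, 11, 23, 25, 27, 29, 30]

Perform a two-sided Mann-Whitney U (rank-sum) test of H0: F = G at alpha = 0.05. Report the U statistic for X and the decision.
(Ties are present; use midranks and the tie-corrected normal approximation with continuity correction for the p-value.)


Step 1: Combine and sort all 12 observations; assign midranks.
sorted (value, group): (5,X), (5,Y), (7,X), (9,Y), (11,Y), (23,Y), (24,X), (25,Y), (27,Y), (28,X), (29,Y), (30,Y)
ranks: 5->1.5, 5->1.5, 7->3, 9->4, 11->5, 23->6, 24->7, 25->8, 27->9, 28->10, 29->11, 30->12
Step 2: Rank sum for X: R1 = 1.5 + 3 + 7 + 10 = 21.5.
Step 3: U_X = R1 - n1(n1+1)/2 = 21.5 - 4*5/2 = 21.5 - 10 = 11.5.
       U_Y = n1*n2 - U_X = 32 - 11.5 = 20.5.
Step 4: Ties are present, so use the tie-corrected normal approximation (with continuity correction) for the p-value.
Step 5: p-value = 0.496152; compare to alpha = 0.05. fail to reject H0.

U_X = 11.5, p = 0.496152, fail to reject H0 at alpha = 0.05.


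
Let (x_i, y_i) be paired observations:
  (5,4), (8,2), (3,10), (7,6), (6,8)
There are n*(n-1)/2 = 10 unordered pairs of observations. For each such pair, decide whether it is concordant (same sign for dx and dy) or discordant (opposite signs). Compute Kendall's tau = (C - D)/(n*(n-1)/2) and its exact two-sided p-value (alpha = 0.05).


Step 1: Enumerate the 10 unordered pairs (i,j) with i<j and classify each by sign(x_j-x_i) * sign(y_j-y_i).
  (1,2):dx=+3,dy=-2->D; (1,3):dx=-2,dy=+6->D; (1,4):dx=+2,dy=+2->C; (1,5):dx=+1,dy=+4->C
  (2,3):dx=-5,dy=+8->D; (2,4):dx=-1,dy=+4->D; (2,5):dx=-2,dy=+6->D; (3,4):dx=+4,dy=-4->D
  (3,5):dx=+3,dy=-2->D; (4,5):dx=-1,dy=+2->D
Step 2: C = 2, D = 8, total pairs = 10.
Step 3: tau = (C - D)/(n(n-1)/2) = (2 - 8)/10 = -0.600000.
Step 4: Exact two-sided p-value (enumerate n! = 120 permutations of y under H0): p = 0.233333.
Step 5: alpha = 0.05. fail to reject H0.

tau_b = -0.6000 (C=2, D=8), p = 0.233333, fail to reject H0.


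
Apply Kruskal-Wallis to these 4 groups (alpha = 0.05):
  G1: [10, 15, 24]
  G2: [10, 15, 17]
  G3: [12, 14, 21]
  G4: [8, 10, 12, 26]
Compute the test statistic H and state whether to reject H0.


Step 1: Combine all N = 13 observations and assign midranks.
sorted (value, group, rank): (8,G4,1), (10,G1,3), (10,G2,3), (10,G4,3), (12,G3,5.5), (12,G4,5.5), (14,G3,7), (15,G1,8.5), (15,G2,8.5), (17,G2,10), (21,G3,11), (24,G1,12), (26,G4,13)
Step 2: Sum ranks within each group.
R_1 = 23.5 (n_1 = 3)
R_2 = 21.5 (n_2 = 3)
R_3 = 23.5 (n_3 = 3)
R_4 = 22.5 (n_4 = 4)
Step 3: H = 12/(N(N+1)) * sum(R_i^2/n_i) - 3(N+1)
     = 12/(13*14) * (23.5^2/3 + 21.5^2/3 + 23.5^2/3 + 22.5^2/4) - 3*14
     = 0.065934 * 648.812 - 42
     = 0.778846.
Step 4: Ties present; correction factor C = 1 - 36/(13^3 - 13) = 0.983516. Corrected H = 0.778846 / 0.983516 = 0.791899.
Step 5: Under H0, H ~ chi^2(3); p-value = 0.851404.
Step 6: alpha = 0.05. fail to reject H0.

H = 0.7919, df = 3, p = 0.851404, fail to reject H0.


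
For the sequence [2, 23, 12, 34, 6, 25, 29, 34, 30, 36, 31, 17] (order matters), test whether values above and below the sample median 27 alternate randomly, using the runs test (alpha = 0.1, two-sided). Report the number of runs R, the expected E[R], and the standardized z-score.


Step 1: Compute median = 27; label A = above, B = below.
Labels in order: BBBABBAAAAAB  (n_A = 6, n_B = 6)
Step 2: Count runs R = 5.
Step 3: Under H0 (random ordering), E[R] = 2*n_A*n_B/(n_A+n_B) + 1 = 2*6*6/12 + 1 = 7.0000.
        Var[R] = 2*n_A*n_B*(2*n_A*n_B - n_A - n_B) / ((n_A+n_B)^2 * (n_A+n_B-1)) = 4320/1584 = 2.7273.
        SD[R] = 1.6514.
Step 4: Continuity-corrected z = (R + 0.5 - E[R]) / SD[R] = (5 + 0.5 - 7.0000) / 1.6514 = -0.9083.
Step 5: Two-sided p-value via normal approximation = 2*(1 - Phi(|z|)) = 0.363722.
Step 6: alpha = 0.1. fail to reject H0.

R = 5, z = -0.9083, p = 0.363722, fail to reject H0.


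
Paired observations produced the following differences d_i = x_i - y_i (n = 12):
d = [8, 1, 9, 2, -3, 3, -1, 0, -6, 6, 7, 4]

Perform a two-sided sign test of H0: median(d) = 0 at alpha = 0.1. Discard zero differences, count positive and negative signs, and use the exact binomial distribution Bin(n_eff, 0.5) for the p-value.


Step 1: Discard zero differences. Original n = 12; n_eff = number of nonzero differences = 11.
Nonzero differences (with sign): +8, +1, +9, +2, -3, +3, -1, -6, +6, +7, +4
Step 2: Count signs: positive = 8, negative = 3.
Step 3: Under H0: P(positive) = 0.5, so the number of positives S ~ Bin(11, 0.5).
Step 4: Two-sided exact p-value = sum of Bin(11,0.5) probabilities at or below the observed probability = 0.226562.
Step 5: alpha = 0.1. fail to reject H0.

n_eff = 11, pos = 8, neg = 3, p = 0.226562, fail to reject H0.


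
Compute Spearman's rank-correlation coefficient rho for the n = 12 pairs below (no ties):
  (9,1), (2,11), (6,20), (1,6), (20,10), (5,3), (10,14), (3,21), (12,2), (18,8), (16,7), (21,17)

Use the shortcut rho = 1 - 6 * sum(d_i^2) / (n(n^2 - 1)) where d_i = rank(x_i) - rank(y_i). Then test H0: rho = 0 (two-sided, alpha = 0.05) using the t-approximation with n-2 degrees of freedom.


Step 1: Rank x and y separately (midranks; no ties here).
rank(x): 9->6, 2->2, 6->5, 1->1, 20->11, 5->4, 10->7, 3->3, 12->8, 18->10, 16->9, 21->12
rank(y): 1->1, 11->8, 20->11, 6->4, 10->7, 3->3, 14->9, 21->12, 2->2, 8->6, 7->5, 17->10
Step 2: d_i = R_x(i) - R_y(i); compute d_i^2.
  (6-1)^2=25, (2-8)^2=36, (5-11)^2=36, (1-4)^2=9, (11-7)^2=16, (4-3)^2=1, (7-9)^2=4, (3-12)^2=81, (8-2)^2=36, (10-6)^2=16, (9-5)^2=16, (12-10)^2=4
sum(d^2) = 280.
Step 3: rho = 1 - 6*280 / (12*(12^2 - 1)) = 1 - 1680/1716 = 0.020979.
Step 4: Under H0, t = rho * sqrt((n-2)/(1-rho^2)) = 0.0664 ~ t(10).
Step 5: Two-sided p-value from the t-distribution with 10 df = 0.948402.
Step 6: alpha = 0.05. fail to reject H0.

rho = 0.0210, p = 0.948402, fail to reject H0 at alpha = 0.05.


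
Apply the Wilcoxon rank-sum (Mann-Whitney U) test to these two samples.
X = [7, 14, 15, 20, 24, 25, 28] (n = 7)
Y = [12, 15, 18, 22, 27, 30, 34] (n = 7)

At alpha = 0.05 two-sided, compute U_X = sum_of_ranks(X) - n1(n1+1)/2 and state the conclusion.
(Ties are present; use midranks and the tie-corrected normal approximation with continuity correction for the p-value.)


Step 1: Combine and sort all 14 observations; assign midranks.
sorted (value, group): (7,X), (12,Y), (14,X), (15,X), (15,Y), (18,Y), (20,X), (22,Y), (24,X), (25,X), (27,Y), (28,X), (30,Y), (34,Y)
ranks: 7->1, 12->2, 14->3, 15->4.5, 15->4.5, 18->6, 20->7, 22->8, 24->9, 25->10, 27->11, 28->12, 30->13, 34->14
Step 2: Rank sum for X: R1 = 1 + 3 + 4.5 + 7 + 9 + 10 + 12 = 46.5.
Step 3: U_X = R1 - n1(n1+1)/2 = 46.5 - 7*8/2 = 46.5 - 28 = 18.5.
       U_Y = n1*n2 - U_X = 49 - 18.5 = 30.5.
Step 4: Ties are present, so use the tie-corrected normal approximation (with continuity correction) for the p-value.
Step 5: p-value = 0.481721; compare to alpha = 0.05. fail to reject H0.

U_X = 18.5, p = 0.481721, fail to reject H0 at alpha = 0.05.


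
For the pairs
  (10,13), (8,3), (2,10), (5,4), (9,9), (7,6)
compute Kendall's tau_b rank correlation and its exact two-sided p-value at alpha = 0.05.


Step 1: Enumerate the 15 unordered pairs (i,j) with i<j and classify each by sign(x_j-x_i) * sign(y_j-y_i).
  (1,2):dx=-2,dy=-10->C; (1,3):dx=-8,dy=-3->C; (1,4):dx=-5,dy=-9->C; (1,5):dx=-1,dy=-4->C
  (1,6):dx=-3,dy=-7->C; (2,3):dx=-6,dy=+7->D; (2,4):dx=-3,dy=+1->D; (2,5):dx=+1,dy=+6->C
  (2,6):dx=-1,dy=+3->D; (3,4):dx=+3,dy=-6->D; (3,5):dx=+7,dy=-1->D; (3,6):dx=+5,dy=-4->D
  (4,5):dx=+4,dy=+5->C; (4,6):dx=+2,dy=+2->C; (5,6):dx=-2,dy=-3->C
Step 2: C = 9, D = 6, total pairs = 15.
Step 3: tau = (C - D)/(n(n-1)/2) = (9 - 6)/15 = 0.200000.
Step 4: Exact two-sided p-value (enumerate n! = 720 permutations of y under H0): p = 0.719444.
Step 5: alpha = 0.05. fail to reject H0.

tau_b = 0.2000 (C=9, D=6), p = 0.719444, fail to reject H0.


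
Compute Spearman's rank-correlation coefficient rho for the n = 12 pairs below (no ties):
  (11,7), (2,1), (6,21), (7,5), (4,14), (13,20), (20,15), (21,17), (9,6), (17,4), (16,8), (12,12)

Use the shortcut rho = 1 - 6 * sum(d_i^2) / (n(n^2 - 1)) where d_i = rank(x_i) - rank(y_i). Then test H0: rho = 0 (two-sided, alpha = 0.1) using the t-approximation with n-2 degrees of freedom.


Step 1: Rank x and y separately (midranks; no ties here).
rank(x): 11->6, 2->1, 6->3, 7->4, 4->2, 13->8, 20->11, 21->12, 9->5, 17->10, 16->9, 12->7
rank(y): 7->5, 1->1, 21->12, 5->3, 14->8, 20->11, 15->9, 17->10, 6->4, 4->2, 8->6, 12->7
Step 2: d_i = R_x(i) - R_y(i); compute d_i^2.
  (6-5)^2=1, (1-1)^2=0, (3-12)^2=81, (4-3)^2=1, (2-8)^2=36, (8-11)^2=9, (11-9)^2=4, (12-10)^2=4, (5-4)^2=1, (10-2)^2=64, (9-6)^2=9, (7-7)^2=0
sum(d^2) = 210.
Step 3: rho = 1 - 6*210 / (12*(12^2 - 1)) = 1 - 1260/1716 = 0.265734.
Step 4: Under H0, t = rho * sqrt((n-2)/(1-rho^2)) = 0.8717 ~ t(10).
Step 5: Two-sided p-value from the t-distribution with 10 df = 0.403833.
Step 6: alpha = 0.1. fail to reject H0.

rho = 0.2657, p = 0.403833, fail to reject H0 at alpha = 0.1.


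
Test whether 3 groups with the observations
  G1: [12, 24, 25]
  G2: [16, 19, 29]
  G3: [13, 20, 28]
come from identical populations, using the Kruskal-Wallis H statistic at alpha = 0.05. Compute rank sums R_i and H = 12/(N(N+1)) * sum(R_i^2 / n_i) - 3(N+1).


Step 1: Combine all N = 9 observations and assign midranks.
sorted (value, group, rank): (12,G1,1), (13,G3,2), (16,G2,3), (19,G2,4), (20,G3,5), (24,G1,6), (25,G1,7), (28,G3,8), (29,G2,9)
Step 2: Sum ranks within each group.
R_1 = 14 (n_1 = 3)
R_2 = 16 (n_2 = 3)
R_3 = 15 (n_3 = 3)
Step 3: H = 12/(N(N+1)) * sum(R_i^2/n_i) - 3(N+1)
     = 12/(9*10) * (14^2/3 + 16^2/3 + 15^2/3) - 3*10
     = 0.133333 * 225.667 - 30
     = 0.088889.
Step 4: No ties, so H is used without correction.
Step 5: Under H0, H ~ chi^2(2); p-value = 0.956529.
Step 6: alpha = 0.05. fail to reject H0.

H = 0.0889, df = 2, p = 0.956529, fail to reject H0.


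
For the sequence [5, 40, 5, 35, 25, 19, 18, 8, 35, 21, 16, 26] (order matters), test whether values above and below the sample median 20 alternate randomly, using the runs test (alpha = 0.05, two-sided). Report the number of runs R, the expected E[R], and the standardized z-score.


Step 1: Compute median = 20; label A = above, B = below.
Labels in order: BABAABBBAABA  (n_A = 6, n_B = 6)
Step 2: Count runs R = 8.
Step 3: Under H0 (random ordering), E[R] = 2*n_A*n_B/(n_A+n_B) + 1 = 2*6*6/12 + 1 = 7.0000.
        Var[R] = 2*n_A*n_B*(2*n_A*n_B - n_A - n_B) / ((n_A+n_B)^2 * (n_A+n_B-1)) = 4320/1584 = 2.7273.
        SD[R] = 1.6514.
Step 4: Continuity-corrected z = (R - 0.5 - E[R]) / SD[R] = (8 - 0.5 - 7.0000) / 1.6514 = 0.3028.
Step 5: Two-sided p-value via normal approximation = 2*(1 - Phi(|z|)) = 0.762069.
Step 6: alpha = 0.05. fail to reject H0.

R = 8, z = 0.3028, p = 0.762069, fail to reject H0.


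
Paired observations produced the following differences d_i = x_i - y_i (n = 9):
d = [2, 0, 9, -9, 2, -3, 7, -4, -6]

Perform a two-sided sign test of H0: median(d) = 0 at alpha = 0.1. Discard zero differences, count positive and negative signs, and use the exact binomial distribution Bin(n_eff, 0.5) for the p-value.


Step 1: Discard zero differences. Original n = 9; n_eff = number of nonzero differences = 8.
Nonzero differences (with sign): +2, +9, -9, +2, -3, +7, -4, -6
Step 2: Count signs: positive = 4, negative = 4.
Step 3: Under H0: P(positive) = 0.5, so the number of positives S ~ Bin(8, 0.5).
Step 4: Two-sided exact p-value = sum of Bin(8,0.5) probabilities at or below the observed probability = 1.000000.
Step 5: alpha = 0.1. fail to reject H0.

n_eff = 8, pos = 4, neg = 4, p = 1.000000, fail to reject H0.


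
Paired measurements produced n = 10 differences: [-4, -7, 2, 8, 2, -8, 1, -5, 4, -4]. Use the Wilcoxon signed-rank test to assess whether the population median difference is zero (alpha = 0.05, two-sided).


Step 1: Drop any zero differences (none here) and take |d_i|.
|d| = [4, 7, 2, 8, 2, 8, 1, 5, 4, 4]
Step 2: Midrank |d_i| (ties get averaged ranks).
ranks: |4|->5, |7|->8, |2|->2.5, |8|->9.5, |2|->2.5, |8|->9.5, |1|->1, |5|->7, |4|->5, |4|->5
Step 3: Attach original signs; sum ranks with positive sign and with negative sign.
W+ = 2.5 + 9.5 + 2.5 + 1 + 5 = 20.5
W- = 5 + 8 + 9.5 + 7 + 5 = 34.5
(Check: W+ + W- = 55 should equal n(n+1)/2 = 55.)
Step 4: Test statistic W = min(W+, W-) = 20.5.
Step 5: Ties in |d|, so use the tie-corrected normal approximation.
        E[W] = n(n+1)/4 = 10*11/4 = 27.5.
        Tie groups: |d|=2 (t=2), |d|=4 (t=3), |d|=8 (t=2); sum(t^3 - t) = 36.
        Var[W] = n(n+1)(2n+1)/24 - sum(t^3-t)/48 = 2310/24 - 36/48 = 95.5.
        z = (W - E[W]) / sqrt(Var[W]) = (20.5 - 27.5) / 9.7724 = -0.7163.
        Two-sided p = 2*Phi(z) = 0.473805.
Step 6: alpha = 0.05. fail to reject H0.

W+ = 20.5, W- = 34.5, W = min = 20.5, p = 0.473805, fail to reject H0.


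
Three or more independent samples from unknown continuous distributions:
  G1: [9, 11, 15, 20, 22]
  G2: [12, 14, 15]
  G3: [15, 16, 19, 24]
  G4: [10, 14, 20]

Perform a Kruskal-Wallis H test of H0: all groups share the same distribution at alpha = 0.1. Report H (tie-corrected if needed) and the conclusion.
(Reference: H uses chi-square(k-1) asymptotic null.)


Step 1: Combine all N = 15 observations and assign midranks.
sorted (value, group, rank): (9,G1,1), (10,G4,2), (11,G1,3), (12,G2,4), (14,G2,5.5), (14,G4,5.5), (15,G1,8), (15,G2,8), (15,G3,8), (16,G3,10), (19,G3,11), (20,G1,12.5), (20,G4,12.5), (22,G1,14), (24,G3,15)
Step 2: Sum ranks within each group.
R_1 = 38.5 (n_1 = 5)
R_2 = 17.5 (n_2 = 3)
R_3 = 44 (n_3 = 4)
R_4 = 20 (n_4 = 3)
Step 3: H = 12/(N(N+1)) * sum(R_i^2/n_i) - 3(N+1)
     = 12/(15*16) * (38.5^2/5 + 17.5^2/3 + 44^2/4 + 20^2/3) - 3*16
     = 0.050000 * 1015.87 - 48
     = 2.793333.
Step 4: Ties present; correction factor C = 1 - 36/(15^3 - 15) = 0.989286. Corrected H = 2.793333 / 0.989286 = 2.823586.
Step 5: Under H0, H ~ chi^2(3); p-value = 0.419632.
Step 6: alpha = 0.1. fail to reject H0.

H = 2.8236, df = 3, p = 0.419632, fail to reject H0.


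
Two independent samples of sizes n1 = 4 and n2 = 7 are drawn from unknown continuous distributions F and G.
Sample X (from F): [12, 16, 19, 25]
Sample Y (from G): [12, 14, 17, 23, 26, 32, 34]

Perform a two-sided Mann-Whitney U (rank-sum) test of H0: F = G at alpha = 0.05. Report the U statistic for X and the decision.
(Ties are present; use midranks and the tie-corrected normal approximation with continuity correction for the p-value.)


Step 1: Combine and sort all 11 observations; assign midranks.
sorted (value, group): (12,X), (12,Y), (14,Y), (16,X), (17,Y), (19,X), (23,Y), (25,X), (26,Y), (32,Y), (34,Y)
ranks: 12->1.5, 12->1.5, 14->3, 16->4, 17->5, 19->6, 23->7, 25->8, 26->9, 32->10, 34->11
Step 2: Rank sum for X: R1 = 1.5 + 4 + 6 + 8 = 19.5.
Step 3: U_X = R1 - n1(n1+1)/2 = 19.5 - 4*5/2 = 19.5 - 10 = 9.5.
       U_Y = n1*n2 - U_X = 28 - 9.5 = 18.5.
Step 4: Ties are present, so use the tie-corrected normal approximation (with continuity correction) for the p-value.
Step 5: p-value = 0.448659; compare to alpha = 0.05. fail to reject H0.

U_X = 9.5, p = 0.448659, fail to reject H0 at alpha = 0.05.


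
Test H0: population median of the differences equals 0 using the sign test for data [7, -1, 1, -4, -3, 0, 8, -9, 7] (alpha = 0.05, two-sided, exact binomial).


Step 1: Discard zero differences. Original n = 9; n_eff = number of nonzero differences = 8.
Nonzero differences (with sign): +7, -1, +1, -4, -3, +8, -9, +7
Step 2: Count signs: positive = 4, negative = 4.
Step 3: Under H0: P(positive) = 0.5, so the number of positives S ~ Bin(8, 0.5).
Step 4: Two-sided exact p-value = sum of Bin(8,0.5) probabilities at or below the observed probability = 1.000000.
Step 5: alpha = 0.05. fail to reject H0.

n_eff = 8, pos = 4, neg = 4, p = 1.000000, fail to reject H0.


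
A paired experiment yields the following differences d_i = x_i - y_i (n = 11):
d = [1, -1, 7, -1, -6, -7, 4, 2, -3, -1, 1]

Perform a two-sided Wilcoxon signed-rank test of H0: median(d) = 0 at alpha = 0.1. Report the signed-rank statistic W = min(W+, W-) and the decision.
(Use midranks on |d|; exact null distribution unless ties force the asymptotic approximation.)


Step 1: Drop any zero differences (none here) and take |d_i|.
|d| = [1, 1, 7, 1, 6, 7, 4, 2, 3, 1, 1]
Step 2: Midrank |d_i| (ties get averaged ranks).
ranks: |1|->3, |1|->3, |7|->10.5, |1|->3, |6|->9, |7|->10.5, |4|->8, |2|->6, |3|->7, |1|->3, |1|->3
Step 3: Attach original signs; sum ranks with positive sign and with negative sign.
W+ = 3 + 10.5 + 8 + 6 + 3 = 30.5
W- = 3 + 3 + 9 + 10.5 + 7 + 3 = 35.5
(Check: W+ + W- = 66 should equal n(n+1)/2 = 66.)
Step 4: Test statistic W = min(W+, W-) = 30.5.
Step 5: Ties in |d|, so use the tie-corrected normal approximation.
        E[W] = n(n+1)/4 = 11*12/4 = 33.
        Tie groups: |d|=1 (t=5), |d|=7 (t=2); sum(t^3 - t) = 126.
        Var[W] = n(n+1)(2n+1)/24 - sum(t^3-t)/48 = 3036/24 - 126/48 = 123.875.
        z = (W - E[W]) / sqrt(Var[W]) = (30.5 - 33) / 11.1299 = -0.2246.
        Two-sided p = 2*Phi(z) = 0.822275.
Step 6: alpha = 0.1. fail to reject H0.

W+ = 30.5, W- = 35.5, W = min = 30.5, p = 0.822275, fail to reject H0.


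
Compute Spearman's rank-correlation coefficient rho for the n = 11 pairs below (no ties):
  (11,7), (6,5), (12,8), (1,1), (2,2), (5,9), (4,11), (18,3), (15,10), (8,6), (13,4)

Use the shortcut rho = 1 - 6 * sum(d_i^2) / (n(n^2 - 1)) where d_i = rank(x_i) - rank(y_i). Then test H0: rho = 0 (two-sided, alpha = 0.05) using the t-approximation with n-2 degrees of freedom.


Step 1: Rank x and y separately (midranks; no ties here).
rank(x): 11->7, 6->5, 12->8, 1->1, 2->2, 5->4, 4->3, 18->11, 15->10, 8->6, 13->9
rank(y): 7->7, 5->5, 8->8, 1->1, 2->2, 9->9, 11->11, 3->3, 10->10, 6->6, 4->4
Step 2: d_i = R_x(i) - R_y(i); compute d_i^2.
  (7-7)^2=0, (5-5)^2=0, (8-8)^2=0, (1-1)^2=0, (2-2)^2=0, (4-9)^2=25, (3-11)^2=64, (11-3)^2=64, (10-10)^2=0, (6-6)^2=0, (9-4)^2=25
sum(d^2) = 178.
Step 3: rho = 1 - 6*178 / (11*(11^2 - 1)) = 1 - 1068/1320 = 0.190909.
Step 4: Under H0, t = rho * sqrt((n-2)/(1-rho^2)) = 0.5835 ~ t(9).
Step 5: Two-sided p-value from the t-distribution with 9 df = 0.573913.
Step 6: alpha = 0.05. fail to reject H0.

rho = 0.1909, p = 0.573913, fail to reject H0 at alpha = 0.05.


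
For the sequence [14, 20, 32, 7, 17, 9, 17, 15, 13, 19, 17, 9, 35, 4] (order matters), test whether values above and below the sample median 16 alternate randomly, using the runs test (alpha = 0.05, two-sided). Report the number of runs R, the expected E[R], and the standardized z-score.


Step 1: Compute median = 16; label A = above, B = below.
Labels in order: BAABABABBAABAB  (n_A = 7, n_B = 7)
Step 2: Count runs R = 11.
Step 3: Under H0 (random ordering), E[R] = 2*n_A*n_B/(n_A+n_B) + 1 = 2*7*7/14 + 1 = 8.0000.
        Var[R] = 2*n_A*n_B*(2*n_A*n_B - n_A - n_B) / ((n_A+n_B)^2 * (n_A+n_B-1)) = 8232/2548 = 3.2308.
        SD[R] = 1.7974.
Step 4: Continuity-corrected z = (R - 0.5 - E[R]) / SD[R] = (11 - 0.5 - 8.0000) / 1.7974 = 1.3909.
Step 5: Two-sided p-value via normal approximation = 2*(1 - Phi(|z|)) = 0.164264.
Step 6: alpha = 0.05. fail to reject H0.

R = 11, z = 1.3909, p = 0.164264, fail to reject H0.


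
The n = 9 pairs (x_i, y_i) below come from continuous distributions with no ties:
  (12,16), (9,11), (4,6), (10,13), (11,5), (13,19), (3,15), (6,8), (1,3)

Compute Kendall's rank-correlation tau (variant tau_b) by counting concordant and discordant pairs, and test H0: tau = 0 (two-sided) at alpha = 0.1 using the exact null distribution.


Step 1: Enumerate the 36 unordered pairs (i,j) with i<j and classify each by sign(x_j-x_i) * sign(y_j-y_i).
  (1,2):dx=-3,dy=-5->C; (1,3):dx=-8,dy=-10->C; (1,4):dx=-2,dy=-3->C; (1,5):dx=-1,dy=-11->C
  (1,6):dx=+1,dy=+3->C; (1,7):dx=-9,dy=-1->C; (1,8):dx=-6,dy=-8->C; (1,9):dx=-11,dy=-13->C
  (2,3):dx=-5,dy=-5->C; (2,4):dx=+1,dy=+2->C; (2,5):dx=+2,dy=-6->D; (2,6):dx=+4,dy=+8->C
  (2,7):dx=-6,dy=+4->D; (2,8):dx=-3,dy=-3->C; (2,9):dx=-8,dy=-8->C; (3,4):dx=+6,dy=+7->C
  (3,5):dx=+7,dy=-1->D; (3,6):dx=+9,dy=+13->C; (3,7):dx=-1,dy=+9->D; (3,8):dx=+2,dy=+2->C
  (3,9):dx=-3,dy=-3->C; (4,5):dx=+1,dy=-8->D; (4,6):dx=+3,dy=+6->C; (4,7):dx=-7,dy=+2->D
  (4,8):dx=-4,dy=-5->C; (4,9):dx=-9,dy=-10->C; (5,6):dx=+2,dy=+14->C; (5,7):dx=-8,dy=+10->D
  (5,8):dx=-5,dy=+3->D; (5,9):dx=-10,dy=-2->C; (6,7):dx=-10,dy=-4->C; (6,8):dx=-7,dy=-11->C
  (6,9):dx=-12,dy=-16->C; (7,8):dx=+3,dy=-7->D; (7,9):dx=-2,dy=-12->C; (8,9):dx=-5,dy=-5->C
Step 2: C = 27, D = 9, total pairs = 36.
Step 3: tau = (C - D)/(n(n-1)/2) = (27 - 9)/36 = 0.500000.
Step 4: Exact two-sided p-value (enumerate n! = 362880 permutations of y under H0): p = 0.075176.
Step 5: alpha = 0.1. reject H0.

tau_b = 0.5000 (C=27, D=9), p = 0.075176, reject H0.


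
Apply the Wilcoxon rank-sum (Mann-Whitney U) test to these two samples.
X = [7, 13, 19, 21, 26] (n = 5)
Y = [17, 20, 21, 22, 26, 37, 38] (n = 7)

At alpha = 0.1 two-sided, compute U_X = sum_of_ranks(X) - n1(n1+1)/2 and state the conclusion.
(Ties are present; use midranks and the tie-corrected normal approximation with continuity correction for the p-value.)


Step 1: Combine and sort all 12 observations; assign midranks.
sorted (value, group): (7,X), (13,X), (17,Y), (19,X), (20,Y), (21,X), (21,Y), (22,Y), (26,X), (26,Y), (37,Y), (38,Y)
ranks: 7->1, 13->2, 17->3, 19->4, 20->5, 21->6.5, 21->6.5, 22->8, 26->9.5, 26->9.5, 37->11, 38->12
Step 2: Rank sum for X: R1 = 1 + 2 + 4 + 6.5 + 9.5 = 23.
Step 3: U_X = R1 - n1(n1+1)/2 = 23 - 5*6/2 = 23 - 15 = 8.
       U_Y = n1*n2 - U_X = 35 - 8 = 27.
Step 4: Ties are present, so use the tie-corrected normal approximation (with continuity correction) for the p-value.
Step 5: p-value = 0.142449; compare to alpha = 0.1. fail to reject H0.

U_X = 8, p = 0.142449, fail to reject H0 at alpha = 0.1.


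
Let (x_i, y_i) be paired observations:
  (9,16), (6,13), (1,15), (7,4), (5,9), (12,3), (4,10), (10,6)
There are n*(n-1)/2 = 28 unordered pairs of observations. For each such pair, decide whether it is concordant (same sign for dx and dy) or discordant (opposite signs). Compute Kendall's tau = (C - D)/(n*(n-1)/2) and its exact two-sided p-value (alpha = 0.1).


Step 1: Enumerate the 28 unordered pairs (i,j) with i<j and classify each by sign(x_j-x_i) * sign(y_j-y_i).
  (1,2):dx=-3,dy=-3->C; (1,3):dx=-8,dy=-1->C; (1,4):dx=-2,dy=-12->C; (1,5):dx=-4,dy=-7->C
  (1,6):dx=+3,dy=-13->D; (1,7):dx=-5,dy=-6->C; (1,8):dx=+1,dy=-10->D; (2,3):dx=-5,dy=+2->D
  (2,4):dx=+1,dy=-9->D; (2,5):dx=-1,dy=-4->C; (2,6):dx=+6,dy=-10->D; (2,7):dx=-2,dy=-3->C
  (2,8):dx=+4,dy=-7->D; (3,4):dx=+6,dy=-11->D; (3,5):dx=+4,dy=-6->D; (3,6):dx=+11,dy=-12->D
  (3,7):dx=+3,dy=-5->D; (3,8):dx=+9,dy=-9->D; (4,5):dx=-2,dy=+5->D; (4,6):dx=+5,dy=-1->D
  (4,7):dx=-3,dy=+6->D; (4,8):dx=+3,dy=+2->C; (5,6):dx=+7,dy=-6->D; (5,7):dx=-1,dy=+1->D
  (5,8):dx=+5,dy=-3->D; (6,7):dx=-8,dy=+7->D; (6,8):dx=-2,dy=+3->D; (7,8):dx=+6,dy=-4->D
Step 2: C = 8, D = 20, total pairs = 28.
Step 3: tau = (C - D)/(n(n-1)/2) = (8 - 20)/28 = -0.428571.
Step 4: Exact two-sided p-value (enumerate n! = 40320 permutations of y under H0): p = 0.178869.
Step 5: alpha = 0.1. fail to reject H0.

tau_b = -0.4286 (C=8, D=20), p = 0.178869, fail to reject H0.


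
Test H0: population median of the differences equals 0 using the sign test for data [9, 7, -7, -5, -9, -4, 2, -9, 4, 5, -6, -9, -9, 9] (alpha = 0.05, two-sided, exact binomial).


Step 1: Discard zero differences. Original n = 14; n_eff = number of nonzero differences = 14.
Nonzero differences (with sign): +9, +7, -7, -5, -9, -4, +2, -9, +4, +5, -6, -9, -9, +9
Step 2: Count signs: positive = 6, negative = 8.
Step 3: Under H0: P(positive) = 0.5, so the number of positives S ~ Bin(14, 0.5).
Step 4: Two-sided exact p-value = sum of Bin(14,0.5) probabilities at or below the observed probability = 0.790527.
Step 5: alpha = 0.05. fail to reject H0.

n_eff = 14, pos = 6, neg = 8, p = 0.790527, fail to reject H0.


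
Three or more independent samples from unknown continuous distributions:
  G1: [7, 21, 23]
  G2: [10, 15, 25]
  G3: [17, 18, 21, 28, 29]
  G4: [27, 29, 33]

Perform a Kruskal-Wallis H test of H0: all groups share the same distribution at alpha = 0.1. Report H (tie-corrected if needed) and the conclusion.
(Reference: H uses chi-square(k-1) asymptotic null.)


Step 1: Combine all N = 14 observations and assign midranks.
sorted (value, group, rank): (7,G1,1), (10,G2,2), (15,G2,3), (17,G3,4), (18,G3,5), (21,G1,6.5), (21,G3,6.5), (23,G1,8), (25,G2,9), (27,G4,10), (28,G3,11), (29,G3,12.5), (29,G4,12.5), (33,G4,14)
Step 2: Sum ranks within each group.
R_1 = 15.5 (n_1 = 3)
R_2 = 14 (n_2 = 3)
R_3 = 39 (n_3 = 5)
R_4 = 36.5 (n_4 = 3)
Step 3: H = 12/(N(N+1)) * sum(R_i^2/n_i) - 3(N+1)
     = 12/(14*15) * (15.5^2/3 + 14^2/3 + 39^2/5 + 36.5^2/3) - 3*15
     = 0.057143 * 893.7 - 45
     = 6.068571.
Step 4: Ties present; correction factor C = 1 - 12/(14^3 - 14) = 0.995604. Corrected H = 6.068571 / 0.995604 = 6.095364.
Step 5: Under H0, H ~ chi^2(3); p-value = 0.107062.
Step 6: alpha = 0.1. fail to reject H0.

H = 6.0954, df = 3, p = 0.107062, fail to reject H0.


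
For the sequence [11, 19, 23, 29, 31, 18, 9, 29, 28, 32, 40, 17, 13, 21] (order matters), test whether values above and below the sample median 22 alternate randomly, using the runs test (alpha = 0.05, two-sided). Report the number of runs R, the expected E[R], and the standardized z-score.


Step 1: Compute median = 22; label A = above, B = below.
Labels in order: BBAAABBAAAABBB  (n_A = 7, n_B = 7)
Step 2: Count runs R = 5.
Step 3: Under H0 (random ordering), E[R] = 2*n_A*n_B/(n_A+n_B) + 1 = 2*7*7/14 + 1 = 8.0000.
        Var[R] = 2*n_A*n_B*(2*n_A*n_B - n_A - n_B) / ((n_A+n_B)^2 * (n_A+n_B-1)) = 8232/2548 = 3.2308.
        SD[R] = 1.7974.
Step 4: Continuity-corrected z = (R + 0.5 - E[R]) / SD[R] = (5 + 0.5 - 8.0000) / 1.7974 = -1.3909.
Step 5: Two-sided p-value via normal approximation = 2*(1 - Phi(|z|)) = 0.164264.
Step 6: alpha = 0.05. fail to reject H0.

R = 5, z = -1.3909, p = 0.164264, fail to reject H0.


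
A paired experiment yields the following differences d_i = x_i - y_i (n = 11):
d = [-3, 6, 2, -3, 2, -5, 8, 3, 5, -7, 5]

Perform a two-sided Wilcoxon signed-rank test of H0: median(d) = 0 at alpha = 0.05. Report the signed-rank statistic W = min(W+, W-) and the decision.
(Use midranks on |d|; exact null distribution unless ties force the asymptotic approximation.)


Step 1: Drop any zero differences (none here) and take |d_i|.
|d| = [3, 6, 2, 3, 2, 5, 8, 3, 5, 7, 5]
Step 2: Midrank |d_i| (ties get averaged ranks).
ranks: |3|->4, |6|->9, |2|->1.5, |3|->4, |2|->1.5, |5|->7, |8|->11, |3|->4, |5|->7, |7|->10, |5|->7
Step 3: Attach original signs; sum ranks with positive sign and with negative sign.
W+ = 9 + 1.5 + 1.5 + 11 + 4 + 7 + 7 = 41
W- = 4 + 4 + 7 + 10 = 25
(Check: W+ + W- = 66 should equal n(n+1)/2 = 66.)
Step 4: Test statistic W = min(W+, W-) = 25.
Step 5: Ties in |d|, so use the tie-corrected normal approximation.
        E[W] = n(n+1)/4 = 11*12/4 = 33.
        Tie groups: |d|=2 (t=2), |d|=3 (t=3), |d|=5 (t=3); sum(t^3 - t) = 54.
        Var[W] = n(n+1)(2n+1)/24 - sum(t^3-t)/48 = 3036/24 - 54/48 = 125.375.
        z = (W - E[W]) / sqrt(Var[W]) = (25 - 33) / 11.1971 = -0.7145.
        Two-sided p = 2*Phi(z) = 0.474936.
Step 6: alpha = 0.05. fail to reject H0.

W+ = 41, W- = 25, W = min = 25, p = 0.474936, fail to reject H0.


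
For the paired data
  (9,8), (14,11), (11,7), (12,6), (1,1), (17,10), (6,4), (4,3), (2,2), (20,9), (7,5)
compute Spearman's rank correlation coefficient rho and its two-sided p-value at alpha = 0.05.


Step 1: Rank x and y separately (midranks; no ties here).
rank(x): 9->6, 14->9, 11->7, 12->8, 1->1, 17->10, 6->4, 4->3, 2->2, 20->11, 7->5
rank(y): 8->8, 11->11, 7->7, 6->6, 1->1, 10->10, 4->4, 3->3, 2->2, 9->9, 5->5
Step 2: d_i = R_x(i) - R_y(i); compute d_i^2.
  (6-8)^2=4, (9-11)^2=4, (7-7)^2=0, (8-6)^2=4, (1-1)^2=0, (10-10)^2=0, (4-4)^2=0, (3-3)^2=0, (2-2)^2=0, (11-9)^2=4, (5-5)^2=0
sum(d^2) = 16.
Step 3: rho = 1 - 6*16 / (11*(11^2 - 1)) = 1 - 96/1320 = 0.927273.
Step 4: Under H0, t = rho * sqrt((n-2)/(1-rho^2)) = 7.4303 ~ t(9).
Step 5: Two-sided p-value from the t-distribution with 9 df = 0.000040.
Step 6: alpha = 0.05. reject H0.

rho = 0.9273, p = 0.000040, reject H0 at alpha = 0.05.


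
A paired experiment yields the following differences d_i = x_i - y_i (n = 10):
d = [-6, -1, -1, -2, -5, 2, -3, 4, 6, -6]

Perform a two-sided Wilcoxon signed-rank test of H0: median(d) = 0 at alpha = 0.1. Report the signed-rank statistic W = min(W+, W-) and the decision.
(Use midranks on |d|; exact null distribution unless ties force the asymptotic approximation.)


Step 1: Drop any zero differences (none here) and take |d_i|.
|d| = [6, 1, 1, 2, 5, 2, 3, 4, 6, 6]
Step 2: Midrank |d_i| (ties get averaged ranks).
ranks: |6|->9, |1|->1.5, |1|->1.5, |2|->3.5, |5|->7, |2|->3.5, |3|->5, |4|->6, |6|->9, |6|->9
Step 3: Attach original signs; sum ranks with positive sign and with negative sign.
W+ = 3.5 + 6 + 9 = 18.5
W- = 9 + 1.5 + 1.5 + 3.5 + 7 + 5 + 9 = 36.5
(Check: W+ + W- = 55 should equal n(n+1)/2 = 55.)
Step 4: Test statistic W = min(W+, W-) = 18.5.
Step 5: Ties in |d|, so use the tie-corrected normal approximation.
        E[W] = n(n+1)/4 = 10*11/4 = 27.5.
        Tie groups: |d|=1 (t=2), |d|=2 (t=2), |d|=6 (t=3); sum(t^3 - t) = 36.
        Var[W] = n(n+1)(2n+1)/24 - sum(t^3-t)/48 = 2310/24 - 36/48 = 95.5.
        z = (W - E[W]) / sqrt(Var[W]) = (18.5 - 27.5) / 9.7724 = -0.9210.
        Two-sided p = 2*Phi(z) = 0.357071.
Step 6: alpha = 0.1. fail to reject H0.

W+ = 18.5, W- = 36.5, W = min = 18.5, p = 0.357071, fail to reject H0.


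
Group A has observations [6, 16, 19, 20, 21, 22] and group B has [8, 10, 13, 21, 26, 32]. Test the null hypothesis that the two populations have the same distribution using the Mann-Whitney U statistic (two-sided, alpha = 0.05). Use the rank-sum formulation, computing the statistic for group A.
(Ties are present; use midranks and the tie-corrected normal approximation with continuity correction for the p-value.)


Step 1: Combine and sort all 12 observations; assign midranks.
sorted (value, group): (6,X), (8,Y), (10,Y), (13,Y), (16,X), (19,X), (20,X), (21,X), (21,Y), (22,X), (26,Y), (32,Y)
ranks: 6->1, 8->2, 10->3, 13->4, 16->5, 19->6, 20->7, 21->8.5, 21->8.5, 22->10, 26->11, 32->12
Step 2: Rank sum for X: R1 = 1 + 5 + 6 + 7 + 8.5 + 10 = 37.5.
Step 3: U_X = R1 - n1(n1+1)/2 = 37.5 - 6*7/2 = 37.5 - 21 = 16.5.
       U_Y = n1*n2 - U_X = 36 - 16.5 = 19.5.
Step 4: Ties are present, so use the tie-corrected normal approximation (with continuity correction) for the p-value.
Step 5: p-value = 0.872559; compare to alpha = 0.05. fail to reject H0.

U_X = 16.5, p = 0.872559, fail to reject H0 at alpha = 0.05.


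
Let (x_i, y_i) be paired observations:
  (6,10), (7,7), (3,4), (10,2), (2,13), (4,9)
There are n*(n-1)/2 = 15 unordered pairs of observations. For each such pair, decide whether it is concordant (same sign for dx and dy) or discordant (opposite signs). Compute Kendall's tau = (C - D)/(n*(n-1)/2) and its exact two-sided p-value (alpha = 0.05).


Step 1: Enumerate the 15 unordered pairs (i,j) with i<j and classify each by sign(x_j-x_i) * sign(y_j-y_i).
  (1,2):dx=+1,dy=-3->D; (1,3):dx=-3,dy=-6->C; (1,4):dx=+4,dy=-8->D; (1,5):dx=-4,dy=+3->D
  (1,6):dx=-2,dy=-1->C; (2,3):dx=-4,dy=-3->C; (2,4):dx=+3,dy=-5->D; (2,5):dx=-5,dy=+6->D
  (2,6):dx=-3,dy=+2->D; (3,4):dx=+7,dy=-2->D; (3,5):dx=-1,dy=+9->D; (3,6):dx=+1,dy=+5->C
  (4,5):dx=-8,dy=+11->D; (4,6):dx=-6,dy=+7->D; (5,6):dx=+2,dy=-4->D
Step 2: C = 4, D = 11, total pairs = 15.
Step 3: tau = (C - D)/(n(n-1)/2) = (4 - 11)/15 = -0.466667.
Step 4: Exact two-sided p-value (enumerate n! = 720 permutations of y under H0): p = 0.272222.
Step 5: alpha = 0.05. fail to reject H0.

tau_b = -0.4667 (C=4, D=11), p = 0.272222, fail to reject H0.


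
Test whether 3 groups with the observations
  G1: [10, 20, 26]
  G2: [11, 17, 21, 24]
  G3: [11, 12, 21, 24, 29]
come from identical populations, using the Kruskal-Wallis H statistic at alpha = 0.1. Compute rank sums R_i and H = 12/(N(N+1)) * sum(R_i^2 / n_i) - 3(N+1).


Step 1: Combine all N = 12 observations and assign midranks.
sorted (value, group, rank): (10,G1,1), (11,G2,2.5), (11,G3,2.5), (12,G3,4), (17,G2,5), (20,G1,6), (21,G2,7.5), (21,G3,7.5), (24,G2,9.5), (24,G3,9.5), (26,G1,11), (29,G3,12)
Step 2: Sum ranks within each group.
R_1 = 18 (n_1 = 3)
R_2 = 24.5 (n_2 = 4)
R_3 = 35.5 (n_3 = 5)
Step 3: H = 12/(N(N+1)) * sum(R_i^2/n_i) - 3(N+1)
     = 12/(12*13) * (18^2/3 + 24.5^2/4 + 35.5^2/5) - 3*13
     = 0.076923 * 510.113 - 39
     = 0.239423.
Step 4: Ties present; correction factor C = 1 - 18/(12^3 - 12) = 0.989510. Corrected H = 0.239423 / 0.989510 = 0.241961.
Step 5: Under H0, H ~ chi^2(2); p-value = 0.886051.
Step 6: alpha = 0.1. fail to reject H0.

H = 0.2420, df = 2, p = 0.886051, fail to reject H0.


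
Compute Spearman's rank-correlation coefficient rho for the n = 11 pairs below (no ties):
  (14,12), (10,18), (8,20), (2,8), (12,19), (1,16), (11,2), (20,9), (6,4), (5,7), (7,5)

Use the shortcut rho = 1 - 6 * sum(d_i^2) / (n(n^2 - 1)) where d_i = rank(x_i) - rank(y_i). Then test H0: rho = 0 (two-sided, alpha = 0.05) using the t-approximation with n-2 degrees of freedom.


Step 1: Rank x and y separately (midranks; no ties here).
rank(x): 14->10, 10->7, 8->6, 2->2, 12->9, 1->1, 11->8, 20->11, 6->4, 5->3, 7->5
rank(y): 12->7, 18->9, 20->11, 8->5, 19->10, 16->8, 2->1, 9->6, 4->2, 7->4, 5->3
Step 2: d_i = R_x(i) - R_y(i); compute d_i^2.
  (10-7)^2=9, (7-9)^2=4, (6-11)^2=25, (2-5)^2=9, (9-10)^2=1, (1-8)^2=49, (8-1)^2=49, (11-6)^2=25, (4-2)^2=4, (3-4)^2=1, (5-3)^2=4
sum(d^2) = 180.
Step 3: rho = 1 - 6*180 / (11*(11^2 - 1)) = 1 - 1080/1320 = 0.181818.
Step 4: Under H0, t = rho * sqrt((n-2)/(1-rho^2)) = 0.5547 ~ t(9).
Step 5: Two-sided p-value from the t-distribution with 9 df = 0.592615.
Step 6: alpha = 0.05. fail to reject H0.

rho = 0.1818, p = 0.592615, fail to reject H0 at alpha = 0.05.


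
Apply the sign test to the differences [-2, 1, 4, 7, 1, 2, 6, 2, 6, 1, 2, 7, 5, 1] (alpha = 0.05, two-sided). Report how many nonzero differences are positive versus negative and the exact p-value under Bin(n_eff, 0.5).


Step 1: Discard zero differences. Original n = 14; n_eff = number of nonzero differences = 14.
Nonzero differences (with sign): -2, +1, +4, +7, +1, +2, +6, +2, +6, +1, +2, +7, +5, +1
Step 2: Count signs: positive = 13, negative = 1.
Step 3: Under H0: P(positive) = 0.5, so the number of positives S ~ Bin(14, 0.5).
Step 4: Two-sided exact p-value = sum of Bin(14,0.5) probabilities at or below the observed probability = 0.001831.
Step 5: alpha = 0.05. reject H0.

n_eff = 14, pos = 13, neg = 1, p = 0.001831, reject H0.


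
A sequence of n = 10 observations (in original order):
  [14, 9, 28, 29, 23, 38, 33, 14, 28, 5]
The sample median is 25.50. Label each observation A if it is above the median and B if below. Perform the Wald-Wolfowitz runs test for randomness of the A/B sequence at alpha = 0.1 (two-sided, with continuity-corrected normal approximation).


Step 1: Compute median = 25.50; label A = above, B = below.
Labels in order: BBAABAABAB  (n_A = 5, n_B = 5)
Step 2: Count runs R = 7.
Step 3: Under H0 (random ordering), E[R] = 2*n_A*n_B/(n_A+n_B) + 1 = 2*5*5/10 + 1 = 6.0000.
        Var[R] = 2*n_A*n_B*(2*n_A*n_B - n_A - n_B) / ((n_A+n_B)^2 * (n_A+n_B-1)) = 2000/900 = 2.2222.
        SD[R] = 1.4907.
Step 4: Continuity-corrected z = (R - 0.5 - E[R]) / SD[R] = (7 - 0.5 - 6.0000) / 1.4907 = 0.3354.
Step 5: Two-sided p-value via normal approximation = 2*(1 - Phi(|z|)) = 0.737316.
Step 6: alpha = 0.1. fail to reject H0.

R = 7, z = 0.3354, p = 0.737316, fail to reject H0.


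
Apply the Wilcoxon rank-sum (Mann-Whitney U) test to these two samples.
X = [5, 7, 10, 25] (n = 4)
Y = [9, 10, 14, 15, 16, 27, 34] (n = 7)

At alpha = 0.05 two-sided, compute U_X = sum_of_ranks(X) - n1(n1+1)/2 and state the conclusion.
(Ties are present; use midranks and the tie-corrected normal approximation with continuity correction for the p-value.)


Step 1: Combine and sort all 11 observations; assign midranks.
sorted (value, group): (5,X), (7,X), (9,Y), (10,X), (10,Y), (14,Y), (15,Y), (16,Y), (25,X), (27,Y), (34,Y)
ranks: 5->1, 7->2, 9->3, 10->4.5, 10->4.5, 14->6, 15->7, 16->8, 25->9, 27->10, 34->11
Step 2: Rank sum for X: R1 = 1 + 2 + 4.5 + 9 = 16.5.
Step 3: U_X = R1 - n1(n1+1)/2 = 16.5 - 4*5/2 = 16.5 - 10 = 6.5.
       U_Y = n1*n2 - U_X = 28 - 6.5 = 21.5.
Step 4: Ties are present, so use the tie-corrected normal approximation (with continuity correction) for the p-value.
Step 5: p-value = 0.184875; compare to alpha = 0.05. fail to reject H0.

U_X = 6.5, p = 0.184875, fail to reject H0 at alpha = 0.05.
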